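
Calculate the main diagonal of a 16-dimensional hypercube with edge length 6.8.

||(6.8,6.8,...,6.8)|| = √(16)·6.8 = 27.2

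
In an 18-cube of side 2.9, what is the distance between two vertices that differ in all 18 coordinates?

Diagonal = √18 · 2.9 ≈ 12.3037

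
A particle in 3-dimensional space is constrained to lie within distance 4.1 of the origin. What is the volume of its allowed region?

Volume = π^{3/2}·(4.1)^3/Γ(5/2) ≈ 288.696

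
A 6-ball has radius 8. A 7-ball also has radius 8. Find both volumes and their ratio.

V_6(8) ≈ 1.35468e+06. V_7(8) ≈ 9.90855e+06. Ratio V_6/V_7 ≈ 0.1367.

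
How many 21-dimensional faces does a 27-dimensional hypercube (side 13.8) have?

An n-cube has C(n,k)·2^(n-k) k-faces. Here C(27,21)·2^6 = 296010·64 = 18944640.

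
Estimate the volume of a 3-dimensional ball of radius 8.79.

Volume = π^{3/2}·(8.79)^3/Γ(5/2) ≈ 2844.82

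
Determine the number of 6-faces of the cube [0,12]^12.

f_6(12-cube) = (12 choose 6) · 2^6 = 59136.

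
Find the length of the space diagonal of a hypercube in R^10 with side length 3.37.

The space diagonal of an n-cube of side s is s√n. Here 3.37·√10 ≈ 10.6569.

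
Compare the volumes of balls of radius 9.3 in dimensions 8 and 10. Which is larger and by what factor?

V_8(9.3) ≈ 2.27118e+08, V_10(9.3) ≈ 1.23423e+10. The 10-ball is larger by a factor of 54.34.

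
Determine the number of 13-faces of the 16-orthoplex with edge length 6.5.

Each 13-face is the convex hull of 14 vertices, one chosen as ±e_i from each of 14 distinct axes: 2^14·C(16,14) = 1966080.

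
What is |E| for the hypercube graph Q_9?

Each of the 2^9 = 512 vertices has degree 9; total edges = 9·2^9/2 = 2304.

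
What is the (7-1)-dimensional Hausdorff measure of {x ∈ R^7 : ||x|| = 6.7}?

S_7(6.7) = 2·π^(7/2)·(6.7)^6 / Γ(7/2) ≈ 2.99176e+06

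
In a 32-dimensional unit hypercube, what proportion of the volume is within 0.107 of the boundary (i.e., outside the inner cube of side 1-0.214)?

The inner cube has side 1-2·0.107 = 0.786 and volume (0.786)^32 ≈ 0.0004503, so the shell holds 0.99955 of the volume.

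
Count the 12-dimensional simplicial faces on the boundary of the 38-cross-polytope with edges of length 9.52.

Number of 12-faces = 2^(12+1) · C(38,12+1) = 8192 · 5414950296 = 44359272824832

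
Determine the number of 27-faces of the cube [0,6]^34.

An n-cube has C(n,k)·2^(n-k) k-faces. Here C(34,27)·2^7 = 5379616·128 = 688590848.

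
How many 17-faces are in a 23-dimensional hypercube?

Number of 17-faces = C(23,17) · 2^(23-17) = 100947 · 64 = 6460608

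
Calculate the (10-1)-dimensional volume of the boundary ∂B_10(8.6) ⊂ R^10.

S_10(8.6) = 2·π^(10/2)·(8.6)^9 / Γ(10/2) ≈ 6.56227e+09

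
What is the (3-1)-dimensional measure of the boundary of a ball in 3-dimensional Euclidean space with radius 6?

S = n·V_n(r)/r = 3·V_3(6)/6 (volume-to-surface relation), giving 4πr² = 4π·(6)² ≈ 452.389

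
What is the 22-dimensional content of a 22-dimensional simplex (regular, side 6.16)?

For a regular n-simplex with edge a, V = (a^n / n!)·√((n+1)/2^n). With a=6.16, n=22: V ≈ 4.89264e-07.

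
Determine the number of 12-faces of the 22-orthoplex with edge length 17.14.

f_12(22-orthoplex) = 2^13 · (22 choose 13) = 4074864640.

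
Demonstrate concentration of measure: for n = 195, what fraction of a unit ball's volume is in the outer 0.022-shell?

1 - (1-0.022)^195 ≈ 0.986936 ≈ 98.69%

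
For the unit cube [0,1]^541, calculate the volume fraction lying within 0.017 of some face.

Shell fraction = 1 - (1-0.034)^541 ≈ 0.9999999925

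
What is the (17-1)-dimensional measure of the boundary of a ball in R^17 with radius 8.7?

|∂B_17(8.7)| ≈ 2.58177e+15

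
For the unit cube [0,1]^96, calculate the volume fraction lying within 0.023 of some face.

Shell fraction = 1 - (1-0.046)^96 ≈ 0.98912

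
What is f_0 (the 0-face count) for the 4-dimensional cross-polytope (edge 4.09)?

Number of 0-faces = 2^(0+1) · C(4,0+1) = 2 · 4 = 8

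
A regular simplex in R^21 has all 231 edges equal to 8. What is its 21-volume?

For a regular n-simplex with edge a, V = (a^n / n!)·√((n+1)/2^n). With a=8, n=21: V ≈ 0.000584712.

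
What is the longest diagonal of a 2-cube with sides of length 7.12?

The space diagonal of an n-cube of side s is s√n. Here 7.12·√2 ≈ 10.0692.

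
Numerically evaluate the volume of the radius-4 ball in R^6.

V_6(4) = π^(6/2) · (4)^6 / Γ(6/2 + 1) = 2048·π^3/3 ≈ 21167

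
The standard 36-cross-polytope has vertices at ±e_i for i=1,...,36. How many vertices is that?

The vertices are ±e_1, ..., ±e_36, so there are 2·36 = 72.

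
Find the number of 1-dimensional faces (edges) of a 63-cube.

The 63-cube has n·2^(n-1) = 63·2^62 = 63·4611686018427387904 = 290536219160925437952 edges.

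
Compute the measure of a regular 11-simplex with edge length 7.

For a regular n-simplex with edge a, V = (a^n / n!)·√((n+1)/2^n). With a=7, n=11: V ≈ 3.79183.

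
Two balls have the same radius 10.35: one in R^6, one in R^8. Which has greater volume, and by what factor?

V_6(10.35) ≈ 6.35244e+06, V_8(10.35) ≈ 5.34455e+08. The 8-ball is larger by a factor of 84.13.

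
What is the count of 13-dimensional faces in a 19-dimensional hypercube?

Number of 13-faces = C(19,13) · 2^(19-13) = 27132 · 64 = 1736448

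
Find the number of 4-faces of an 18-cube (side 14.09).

Number of 4-faces = C(18,4) · 2^(18-4) = 3060 · 16384 = 50135040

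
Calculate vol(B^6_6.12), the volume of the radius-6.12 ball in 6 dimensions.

V_6(6.12) = π^(6/2) · (6.12)^6 / Γ(6/2 + 1) ≈ 271523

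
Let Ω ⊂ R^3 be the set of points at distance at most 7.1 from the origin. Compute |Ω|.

Volume = π^{3/2}·(7.1)^3/Γ(5/2) ≈ 1499.21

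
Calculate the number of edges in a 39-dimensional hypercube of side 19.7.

Number of 1-faces = C(39,1)·2^(39-1) = 39·274877906944 = 10720238370816.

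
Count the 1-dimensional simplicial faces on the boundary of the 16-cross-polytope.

f_1(16-orthoplex) = 2^2 · (16 choose 2) = 480.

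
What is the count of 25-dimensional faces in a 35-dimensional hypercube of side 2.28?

f_25(35-cube) = (35 choose 25) · 2^10 = 187985301504.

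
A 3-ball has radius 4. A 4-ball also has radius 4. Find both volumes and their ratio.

V_3(4) ≈ 268.083. V_4(4) ≈ 1263.31. Ratio V_3/V_4 ≈ 0.2122.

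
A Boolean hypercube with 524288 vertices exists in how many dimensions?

Since 2^n = 524288, we have n = 19.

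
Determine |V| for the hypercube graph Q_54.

Number of vertices = 2^54 = 18014398509481984.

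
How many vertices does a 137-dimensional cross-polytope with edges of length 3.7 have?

The 137-dimensional cross-polytope has 2n = 2·137 = 274 vertices.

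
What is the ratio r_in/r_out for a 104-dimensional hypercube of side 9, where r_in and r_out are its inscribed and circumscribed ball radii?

Ratio = (s/2)/(s√104/2) = 104^(-1/2) ≈ 0.0980581.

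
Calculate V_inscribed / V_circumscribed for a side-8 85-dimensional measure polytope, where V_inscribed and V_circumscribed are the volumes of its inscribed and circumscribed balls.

V_in / V_out = (r_in/r_out)^85 = (1/√85)^85 = 85^(-85/2) ≈ 9.99299e-83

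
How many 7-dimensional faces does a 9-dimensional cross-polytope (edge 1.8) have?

An n-cross-polytope has 2^(k+1)·C(n,k+1) k-faces. Here 2^8·C(9,8) = 256·9 = 2304.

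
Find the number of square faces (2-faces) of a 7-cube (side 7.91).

f_2(7-cube) = (7 choose 2) · 2^5 = 672.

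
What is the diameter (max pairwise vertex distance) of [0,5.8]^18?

Diagonal = √18 · 5.8 ≈ 24.6073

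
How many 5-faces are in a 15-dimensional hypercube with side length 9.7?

An n-cube has C(n,k)·2^(n-k) k-faces. Here C(15,5)·2^10 = 3003·1024 = 3075072.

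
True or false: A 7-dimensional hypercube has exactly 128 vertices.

True. The 7-cube has 2^7 = 128 vertices.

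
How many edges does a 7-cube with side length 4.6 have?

Number of 1-faces = C(7,1)·2^(7-1) = 7·64 = 448.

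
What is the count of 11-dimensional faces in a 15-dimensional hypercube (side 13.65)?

An n-cube has C(n,k)·2^(n-k) k-faces. Here C(15,11)·2^4 = 1365·16 = 21840.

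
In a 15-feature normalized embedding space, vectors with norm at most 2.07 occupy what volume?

Volume = π^{15/2}·(2.07)^15/Γ(17/2) ≈ 20940.4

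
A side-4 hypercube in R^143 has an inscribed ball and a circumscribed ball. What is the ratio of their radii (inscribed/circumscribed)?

For an n-cube of any side s, the inradius is s/2 and the circumradius is s√n/2, so the ratio is 1/√143 ≈ 0.0836242.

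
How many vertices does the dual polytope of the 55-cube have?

Number of vertices = 2n = 110.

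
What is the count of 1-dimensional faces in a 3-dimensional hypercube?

An n-cube has C(n,k)·2^(n-k) k-faces. Here C(3,1)·2^2 = 3·4 = 12.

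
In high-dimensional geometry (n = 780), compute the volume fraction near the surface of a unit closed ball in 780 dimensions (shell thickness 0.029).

1 - (1-0.029)^780 ≈ 1 - 1.074e-10 ≈ (100 - 1.07e-08)%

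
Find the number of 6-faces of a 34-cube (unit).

Choose 6 of 34 axes to span the face (C(34,6) = 1344904 ways), then fix each of the remaining 28 coordinates at one of its two extreme values (2^28 = 268435456 ways): 1344904·268435456 = 361019918516224.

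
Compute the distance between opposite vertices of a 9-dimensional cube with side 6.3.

Diagonal = √9 · 6.3 = 18.9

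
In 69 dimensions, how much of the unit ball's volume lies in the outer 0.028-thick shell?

1 - (1-0.028)^69 ≈ 0.85908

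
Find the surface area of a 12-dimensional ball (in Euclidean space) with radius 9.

The surface area of an n-ball is 2π^(n/2) r^(n-1) / Γ(n/2). For n=12, r=9: 10460353203·π^6/20 ≈ 5.02824e+11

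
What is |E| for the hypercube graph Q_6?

Number of 1-faces = C(6,1)·2^(6-1) = 6·32 = 192.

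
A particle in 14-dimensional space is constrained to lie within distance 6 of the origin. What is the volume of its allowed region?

V_14(6) = π^(14/2) · (6)^14 / Γ(14/2 + 1) = 544195584·π^7/35 ≈ 4.69609e+10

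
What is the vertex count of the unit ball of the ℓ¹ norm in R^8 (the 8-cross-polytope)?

The vertices are ±e_1, ..., ±e_8, so there are 2·8 = 16.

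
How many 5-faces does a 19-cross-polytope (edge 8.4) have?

Each 5-face is the convex hull of 6 vertices, one chosen as ±e_i from each of 6 distinct axes: 2^6·C(19,6) = 1736448.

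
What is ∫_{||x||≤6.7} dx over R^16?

Volume = π^{16/2}·(6.7)^16/Γ(9) ≈ 3.88039e+12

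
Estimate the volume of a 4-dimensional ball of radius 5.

V_4(5) = π^(4/2) · (5)^4 / Γ(4/2 + 1) = 625·π^2/2 ≈ 3084.25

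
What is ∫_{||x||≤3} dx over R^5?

Volume = π^{5/2}·(3)^5/Γ(7/2) = 648·π^2/5 ≈ 1279.1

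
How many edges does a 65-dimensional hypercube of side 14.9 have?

The 65-cube has n·2^(n-1) = 65·2^64 = 65·18446744073709551616 = 1199038364791120855040 edges.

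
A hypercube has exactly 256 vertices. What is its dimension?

2^n = 256 ⇒ n = log_2(256) = 8.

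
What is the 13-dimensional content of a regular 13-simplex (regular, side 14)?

For a regular n-simplex with edge a, V = (a^n / n!)·√((n+1)/2^n). With a=14, n=13: V ≈ 5269.3.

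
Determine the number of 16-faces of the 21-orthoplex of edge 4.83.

Number of 16-faces = 2^(16+1) · C(21,16+1) = 131072 · 5985 = 784465920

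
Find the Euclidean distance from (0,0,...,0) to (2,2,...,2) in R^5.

d = √(2² + 2² + ... + 2²) [5 terms] = √(5·2²) = 2√5 ≈ 4.47214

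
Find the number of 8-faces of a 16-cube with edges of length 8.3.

Choose 8 of 16 axes to span the face (C(16,8) = 12870 ways), then fix each of the remaining 8 coordinates at one of its two extreme values (2^8 = 256 ways): 12870·256 = 3294720.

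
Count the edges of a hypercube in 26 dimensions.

The 26-cube has n·2^(n-1) = 26·2^25 = 26·33554432 = 872415232 edges.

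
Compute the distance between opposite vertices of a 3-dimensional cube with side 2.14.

Diagonal = √3 · 2.14 ≈ 3.70659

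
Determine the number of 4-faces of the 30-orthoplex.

An n-cross-polytope has 2^(k+1)·C(n,k+1) k-faces. Here 2^5·C(30,5) = 32·142506 = 4560192.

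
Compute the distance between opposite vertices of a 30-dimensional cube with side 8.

Diagonal = √30 · 8 ≈ 43.8178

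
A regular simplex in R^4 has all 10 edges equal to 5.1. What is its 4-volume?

V_4 = √(5) · 5.1^4 / (4! · 2^(4/2)) ≈ 15.7578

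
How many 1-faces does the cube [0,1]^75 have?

An n-cube has n·2^(n-1) edges. With n = 75: 75·18889465931478580854784 = 1416709944860893564108800.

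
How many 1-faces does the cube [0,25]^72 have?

Each of the 2^72 = 4722366482869645213696 vertices has degree 72; total edges = 72·2^72/2 = 170005193383307227693056.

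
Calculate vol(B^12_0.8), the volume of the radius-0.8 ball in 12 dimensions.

The n-ball volume is π^(n/2)·r^n/Γ(n/2+1). With n=12, r=0.8: V ≈ 0.0917586.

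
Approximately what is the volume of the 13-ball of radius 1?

The n-ball volume is π^(n/2)·r^n/Γ(n/2+1). With n=13, r=1: V = 128·π^6/135135 ≈ 0.910629.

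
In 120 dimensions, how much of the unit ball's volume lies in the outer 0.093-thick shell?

V(inner)/V(outer) = ((1-0.093)/1)^120 ≈ 8.182e-06, so the shell fraction is 0.999992.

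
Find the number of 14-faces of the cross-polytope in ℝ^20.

Each 14-face is the convex hull of 15 vertices, one chosen as ±e_i from each of 15 distinct axes: 2^15·C(20,15) = 508035072.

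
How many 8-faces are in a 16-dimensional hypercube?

An n-cube has C(n,k)·2^(n-k) k-faces. Here C(16,8)·2^8 = 12870·256 = 3294720.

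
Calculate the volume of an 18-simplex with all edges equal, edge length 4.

V_18 = √(19) · 4^18 / (18! · 2^(18/2)) ≈ 9.13788e-08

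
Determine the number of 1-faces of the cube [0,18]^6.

Choose 1 of 6 axes to span the face (C(6,1) = 6 ways), then fix each of the remaining 5 coordinates at one of its two extreme values (2^5 = 32 ways): 6·32 = 192.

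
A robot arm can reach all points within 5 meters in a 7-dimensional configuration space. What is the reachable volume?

V = 250000·π^3/21 ≈ 369122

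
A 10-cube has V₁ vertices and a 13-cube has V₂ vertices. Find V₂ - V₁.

V₁ = 2^10 = 1024. V₂ = 2^13 = 8192. V₂ - V₁ = 7168.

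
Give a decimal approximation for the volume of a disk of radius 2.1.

Volume = π^{2/2}·(2.1)^2/Γ(2) ≈ 13.8544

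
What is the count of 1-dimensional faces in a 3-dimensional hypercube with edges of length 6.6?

Choose 1 of 3 axes to span the face (C(3,1) = 3 ways), then fix each of the remaining 2 coordinates at one of its two extreme values (2^2 = 4 ways): 3·4 = 12.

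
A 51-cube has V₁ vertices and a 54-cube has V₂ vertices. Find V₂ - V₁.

V₁ = 2^51 = 2251799813685248. V₂ = 2^54 = 18014398509481984. V₂ - V₁ = 15762598695796736.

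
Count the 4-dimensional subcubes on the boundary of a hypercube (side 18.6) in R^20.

Number of 4-faces = C(20,4) · 2^(20-4) = 4845 · 65536 = 317521920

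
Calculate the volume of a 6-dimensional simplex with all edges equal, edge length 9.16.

V = (9.16^6 / 6!) · √((6+1) / 2^6) ≈ 271.331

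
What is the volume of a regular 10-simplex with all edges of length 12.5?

Volume = 12.5^10 · √(11/2^10) / 10! ≈ 2660.01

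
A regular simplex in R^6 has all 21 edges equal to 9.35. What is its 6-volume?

V_6 = √(7) · 9.35^6 / (6! · 2^(6/2)) ≈ 306.9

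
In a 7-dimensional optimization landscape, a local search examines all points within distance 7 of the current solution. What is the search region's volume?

The n-ball volume is π^(n/2)·r^n/Γ(n/2+1). With n=7, r=7: V = 1882384·π^3/15 ≈ 3.89105e+06.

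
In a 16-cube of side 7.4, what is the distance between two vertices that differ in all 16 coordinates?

d = √(7.4² + 7.4² + ... + 7.4²) [16 terms] = √(16·7.4²) = 7.4√16 = 29.6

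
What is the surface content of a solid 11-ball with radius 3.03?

S = n·V_n(r)/r = 11·V_11(3.03)/3.03 (volume-to-surface relation), giving 1.35184e+06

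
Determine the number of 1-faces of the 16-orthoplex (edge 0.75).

An n-cross-polytope has 2^(k+1)·C(n,k+1) k-faces. Here 2^2·C(16,2) = 4·120 = 480.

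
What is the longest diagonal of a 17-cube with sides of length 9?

d = √(9² + 9² + ... + 9²) [17 terms] = √(17·9²) = 9√17 ≈ 37.108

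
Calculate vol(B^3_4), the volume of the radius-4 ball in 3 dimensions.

Volume = π^{3/2}·(4)^3/Γ(5/2) = 256·π/3 ≈ 268.083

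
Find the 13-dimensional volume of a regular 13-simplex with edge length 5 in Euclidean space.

For a regular n-simplex with edge a, V = (a^n / n!)·√((n+1)/2^n). With a=5, n=13: V ≈ 0.00810399.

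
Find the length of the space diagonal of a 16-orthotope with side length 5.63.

The space diagonal of an n-cube of side s is s√n. Here 5.63·√16 = 22.52.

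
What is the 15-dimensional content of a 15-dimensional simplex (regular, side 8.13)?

V_15 = √(16) · 8.13^15 / (15! · 2^(15/2)) ≈ 0.75717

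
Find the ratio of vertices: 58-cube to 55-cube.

The 58-cube has 2^58 = 288230376151711744 vertices. The 55-cube has 2^55 = 36028797018963968 vertices. Ratio: 288230376151711744/36028797018963968 = 8.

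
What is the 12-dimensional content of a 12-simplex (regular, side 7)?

V = (7^12 / 12!) · √((12+1) / 2^12) ≈ 1.62791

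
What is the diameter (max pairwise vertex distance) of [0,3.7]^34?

d = √(3.7² + 3.7² + ... + 3.7²) [34 terms] = √(34·3.7²) = 3.7√34 ≈ 21.5745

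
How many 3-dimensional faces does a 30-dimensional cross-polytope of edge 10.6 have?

f_3(30-orthoplex) = 2^4 · (30 choose 4) = 438480.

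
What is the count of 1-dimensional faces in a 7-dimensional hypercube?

An n-cube has C(n,k)·2^(n-k) k-faces. Here C(7,1)·2^6 = 7·64 = 448.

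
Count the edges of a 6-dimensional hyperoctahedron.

An n-cross-polytope has 2^(k+1)·C(n,k+1) k-faces. Here 2^2·C(6,2) = 4·15 = 60.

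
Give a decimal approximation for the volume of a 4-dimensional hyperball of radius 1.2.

V_4(1.2) = π^(4/2) · (1.2)^4 / Γ(4/2 + 1) ≈ 10.2328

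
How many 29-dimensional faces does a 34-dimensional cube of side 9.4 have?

An n-cube has C(n,k)·2^(n-k) k-faces. Here C(34,29)·2^5 = 278256·32 = 8904192.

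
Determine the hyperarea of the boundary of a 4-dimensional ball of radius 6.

S = n·V_n(r)/r = 4·V_4(6)/6 (volume-to-surface relation), giving 432·π^2 ≈ 4263.67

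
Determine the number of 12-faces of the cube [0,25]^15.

Choose 12 of 15 axes to span the face (C(15,12) = 455 ways), then fix each of the remaining 3 coordinates at one of its two extreme values (2^3 = 8 ways): 455·8 = 3640.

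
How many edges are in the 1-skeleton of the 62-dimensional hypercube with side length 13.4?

An n-cube has n·2^(n-1) edges. With n = 62: 62·2305843009213693952 = 142962266571249025024.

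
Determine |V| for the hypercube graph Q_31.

Number of vertices = 2^31 = 2147483648.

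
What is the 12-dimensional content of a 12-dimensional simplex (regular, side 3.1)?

V = (3.1^12 / 12!) · √((12+1) / 2^12) ≈ 9.26393e-05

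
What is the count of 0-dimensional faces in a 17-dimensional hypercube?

Number of 0-faces = C(17,0) · 2^(17-0) = 1 · 131072 = 131072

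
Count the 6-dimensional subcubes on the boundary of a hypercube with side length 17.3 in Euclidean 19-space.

An n-cube has C(n,k)·2^(n-k) k-faces. Here C(19,6)·2^13 = 27132·8192 = 222265344.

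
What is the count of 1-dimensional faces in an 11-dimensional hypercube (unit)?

An n-cube has C(n,k)·2^(n-k) k-faces. Here C(11,1)·2^10 = 11·1024 = 11264.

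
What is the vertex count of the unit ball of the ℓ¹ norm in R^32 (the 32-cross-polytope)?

An n-cross-polytope has 2n vertices; here n = 32, giving 64.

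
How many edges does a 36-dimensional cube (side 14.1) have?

Each of the 2^36 = 68719476736 vertices has degree 36; total edges = 36·2^36/2 = 1236950581248.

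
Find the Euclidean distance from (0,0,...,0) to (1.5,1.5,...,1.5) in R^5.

Diagonal = √5 · 1.5 ≈ 3.3541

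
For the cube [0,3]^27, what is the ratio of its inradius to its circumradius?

r_in = 3/2 (half the side); r_out = 3√27/2 (half the diagonal). Ratio = 1/√27 ≈ 0.19245.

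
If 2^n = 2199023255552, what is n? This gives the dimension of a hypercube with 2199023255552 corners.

The n-cube has 2^n vertices, and 2199023255552 = 2^41, so n = 41.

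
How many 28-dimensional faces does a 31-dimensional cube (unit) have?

f_28(31-cube) = (31 choose 28) · 2^3 = 35960.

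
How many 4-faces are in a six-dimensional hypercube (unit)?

An n-cube has C(n,k)·2^(n-k) k-faces. Here C(6,4)·2^2 = 15·4 = 60.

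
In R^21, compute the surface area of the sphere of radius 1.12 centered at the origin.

The surface area of an n-ball is 2π^(n/2) r^(n-1) / Γ(n/2). For n=21, r=1.12: 2.82571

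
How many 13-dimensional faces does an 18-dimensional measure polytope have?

Number of 13-faces = C(18,13) · 2^(18-13) = 8568 · 32 = 274176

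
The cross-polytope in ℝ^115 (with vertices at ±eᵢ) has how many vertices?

An n-cross-polytope has 2n vertices; here n = 115, giving 230.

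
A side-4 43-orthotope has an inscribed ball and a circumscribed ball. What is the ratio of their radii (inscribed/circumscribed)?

Ratio = (s/2)/(s√43/2) = 43^(-1/2) ≈ 0.152499.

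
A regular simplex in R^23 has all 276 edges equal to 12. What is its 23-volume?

V = (12^23 / 23!) · √((23+1) / 2^23) ≈ 0.433446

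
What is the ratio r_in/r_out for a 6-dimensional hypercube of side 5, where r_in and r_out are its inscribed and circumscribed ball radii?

For an n-cube of any side s, the inradius is s/2 and the circumradius is s√n/2, so the ratio is 1/√6 ≈ 0.408248.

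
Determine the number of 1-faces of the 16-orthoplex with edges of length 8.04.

Number of 1-faces = 2^(1+1) · C(16,1+1) = 4 · 120 = 480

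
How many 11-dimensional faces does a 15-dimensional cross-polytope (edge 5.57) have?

f_11(15-orthoplex) = 2^12 · (15 choose 12) = 1863680.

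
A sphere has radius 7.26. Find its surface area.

S = n·V_n(r)/r = 3·V_3(7.26)/7.26 (volume-to-surface relation), giving 4πr² = 4π·(7.26)² ≈ 662.343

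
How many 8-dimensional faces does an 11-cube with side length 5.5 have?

Number of 8-faces = C(11,8) · 2^(11-8) = 165 · 8 = 1320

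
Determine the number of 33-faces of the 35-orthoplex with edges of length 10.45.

f_33(35-orthoplex) = 2^34 · (35 choose 34) = 601295421440.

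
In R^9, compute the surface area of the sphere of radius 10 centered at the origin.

|∂B_9(10)| = 640000000·π^4/21 ≈ 2.96866e+09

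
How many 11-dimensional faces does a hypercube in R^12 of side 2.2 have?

Number of 11-faces = C(12,11) · 2^(12-11) = 12 · 2 = 24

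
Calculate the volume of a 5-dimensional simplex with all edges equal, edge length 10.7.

Volume = 10.7^5 · √(6/2^5) / 5! ≈ 506.102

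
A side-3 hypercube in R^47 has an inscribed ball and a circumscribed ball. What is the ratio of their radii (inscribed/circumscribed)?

For an n-cube of any side s, the inradius is s/2 and the circumradius is s√n/2, so the ratio is 1/√47 ≈ 0.145865.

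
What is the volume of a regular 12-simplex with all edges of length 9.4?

V = (9.4^12 / 12!) · √((12+1) / 2^12) ≈ 55.9743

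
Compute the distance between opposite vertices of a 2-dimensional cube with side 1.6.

The space diagonal of an n-cube of side s is s√n. Here 1.6·√2 ≈ 2.26274.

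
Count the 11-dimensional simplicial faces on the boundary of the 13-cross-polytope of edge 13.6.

Each 11-face is the convex hull of 12 vertices, one chosen as ±e_i from each of 12 distinct axes: 2^12·C(13,12) = 53248.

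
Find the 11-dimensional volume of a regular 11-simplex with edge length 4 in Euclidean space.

V = (4^11 / 11!) · √((11+1) / 2^11) ≈ 0.00804322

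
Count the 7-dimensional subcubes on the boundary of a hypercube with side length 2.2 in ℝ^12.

Choose 7 of 12 axes to span the face (C(12,7) = 792 ways), then fix each of the remaining 5 coordinates at one of its two extreme values (2^5 = 32 ways): 792·32 = 25344.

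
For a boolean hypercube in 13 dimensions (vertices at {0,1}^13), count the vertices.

Number of vertices = 2^13 = 8192.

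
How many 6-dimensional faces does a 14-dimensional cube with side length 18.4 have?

Choose 6 of 14 axes to span the face (C(14,6) = 3003 ways), then fix each of the remaining 8 coordinates at one of its two extreme values (2^8 = 256 ways): 3003·256 = 768768.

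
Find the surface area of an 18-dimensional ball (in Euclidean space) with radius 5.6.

S_18(5.6) = 2·π^(18/2)·(5.6)^17 / Γ(18/2) ≈ 7.7456e+12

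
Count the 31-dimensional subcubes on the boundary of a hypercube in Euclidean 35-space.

Choose 31 of 35 axes to span the face (C(35,31) = 52360 ways), then fix each of the remaining 4 coordinates at one of its two extreme values (2^4 = 16 ways): 52360·16 = 837760.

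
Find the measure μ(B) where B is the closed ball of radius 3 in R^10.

V_10(3) = π^(10/2) · (3)^10 / Γ(10/2 + 1) = 19683·π^5/40 ≈ 150585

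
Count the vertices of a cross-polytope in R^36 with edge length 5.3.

The 36-dimensional cross-polytope has 2n = 2·36 = 72 vertices.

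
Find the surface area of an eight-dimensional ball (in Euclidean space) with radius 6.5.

|∂B_8(6.5)| = 62748517·π^4/384 ≈ 1.59174e+07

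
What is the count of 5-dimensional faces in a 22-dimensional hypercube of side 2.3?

Number of 5-faces = C(22,5) · 2^(22-5) = 26334 · 131072 = 3451650048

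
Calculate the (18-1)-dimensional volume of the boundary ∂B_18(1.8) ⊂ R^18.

S_18(1.8) = 2·π^(18/2)·(1.8)^17 / Γ(18/2) ≈ 32321.5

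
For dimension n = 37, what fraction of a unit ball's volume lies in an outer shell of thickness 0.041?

1 - (1-0.041)^37 ≈ 0.787534 ≈ 78.75%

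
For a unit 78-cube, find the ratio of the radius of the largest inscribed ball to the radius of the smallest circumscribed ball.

For an n-cube of any side s, the inradius is s/2 and the circumradius is s√n/2, so the ratio is 1/√78 ≈ 0.113228.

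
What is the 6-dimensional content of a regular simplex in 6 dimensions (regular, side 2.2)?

V = (2.2^6 / 6!) · √((6+1) / 2^6) ≈ 0.052079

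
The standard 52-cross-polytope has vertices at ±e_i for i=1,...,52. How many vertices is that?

The vertices are ±e_1, ..., ±e_52, so there are 2·52 = 104.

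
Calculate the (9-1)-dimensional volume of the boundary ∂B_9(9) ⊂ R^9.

S = n·V_n(r)/r = 9·V_9(9)/9 (volume-to-surface relation), giving 459165024·π^4/35 ≈ 1.27791e+09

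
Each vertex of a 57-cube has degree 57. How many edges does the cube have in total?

An n-cube has n·2^(n-1) edges. With n = 57: 57·72057594037927936 = 4107282860161892352.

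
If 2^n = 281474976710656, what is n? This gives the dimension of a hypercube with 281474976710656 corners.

n = log_2(281474976710656) = 48.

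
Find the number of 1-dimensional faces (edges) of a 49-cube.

An n-cube has n·2^(n-1) edges. With n = 49: 49·281474976710656 = 13792273858822144.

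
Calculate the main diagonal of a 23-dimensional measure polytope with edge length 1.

||(1,1,...,1)|| = √(23)·1 ≈ 4.79583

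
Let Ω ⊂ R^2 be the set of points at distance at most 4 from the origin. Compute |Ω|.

The n-ball volume is π^(n/2)·r^n/Γ(n/2+1). With n=2, r=4: V = 16·π ≈ 50.2655.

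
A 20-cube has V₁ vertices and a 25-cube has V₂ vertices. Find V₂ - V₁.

V₁ = 2^20 = 1048576. V₂ = 2^25 = 33554432. V₂ - V₁ = 32505856.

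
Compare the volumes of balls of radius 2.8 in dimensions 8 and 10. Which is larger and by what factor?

V_8(2.8) ≈ 15333.9, V_10(2.8) ≈ 75535. The 10-ball is larger by a factor of 4.926.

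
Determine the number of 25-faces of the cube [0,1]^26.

f_25(26-cube) = (26 choose 25) · 2^1 = 52.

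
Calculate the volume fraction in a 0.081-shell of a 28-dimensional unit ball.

Shell fraction = 1 - (1-0.081)^28 ≈ 0.906064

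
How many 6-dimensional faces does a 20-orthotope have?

Choose 6 of 20 axes to span the face (C(20,6) = 38760 ways), then fix each of the remaining 14 coordinates at one of its two extreme values (2^14 = 16384 ways): 38760·16384 = 635043840.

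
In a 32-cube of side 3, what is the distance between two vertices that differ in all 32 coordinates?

The space diagonal of an n-cube of side s is s√n. Here 3·√32 ≈ 16.9706.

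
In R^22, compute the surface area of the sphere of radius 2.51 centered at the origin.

S_22(2.51) = 2·π^(22/2)·(2.51)^21 / Γ(22/2) ≈ 4.00926e+07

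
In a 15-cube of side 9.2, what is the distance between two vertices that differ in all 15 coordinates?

Diagonal = √15 · 9.2 ≈ 35.6314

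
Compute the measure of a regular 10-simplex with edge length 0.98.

V = (0.98^10 / 10!) · √((10+1) / 2^10) ≈ 2.33369e-08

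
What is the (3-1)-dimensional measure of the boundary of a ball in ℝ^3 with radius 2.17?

S_3(2.17) = 2·π^(3/2)·(2.17)^2 / Γ(3/2) = 4πr² = 4π·(2.17)² ≈ 59.1738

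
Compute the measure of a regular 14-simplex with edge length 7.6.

V_14 = √(15) · 7.6^14 / (14! · 2^(14/2)) ≈ 0.744419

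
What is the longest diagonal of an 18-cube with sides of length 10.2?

The space diagonal of an n-cube of side s is s√n. Here 10.2·√18 ≈ 43.2749.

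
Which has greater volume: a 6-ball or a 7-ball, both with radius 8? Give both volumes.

V_6(8) ≈ 1.35468e+06. V_7(8) ≈ 9.90855e+06. The 7-ball is larger.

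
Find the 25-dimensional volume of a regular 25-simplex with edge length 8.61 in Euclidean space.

For a regular n-simplex with edge a, V = (a^n / n!)·√((n+1)/2^n). With a=8.61, n=25: V ≈ 1.346e-05.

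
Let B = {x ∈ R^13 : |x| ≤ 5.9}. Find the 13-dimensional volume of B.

Volume = π^{13/2}·(5.9)^13/Γ(15/2) ≈ 9.55911e+09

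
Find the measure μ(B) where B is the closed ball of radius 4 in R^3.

Volume = π^{3/2}·(4)^3/Γ(5/2) = 256·π/3 ≈ 268.083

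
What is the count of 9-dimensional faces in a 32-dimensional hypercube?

An n-cube has C(n,k)·2^(n-k) k-faces. Here C(32,9)·2^23 = 28048800·8388608 = 235290388070400.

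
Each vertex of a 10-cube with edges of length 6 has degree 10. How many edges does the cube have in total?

Number of 1-faces = C(10,1)·2^(10-1) = 10·512 = 5120.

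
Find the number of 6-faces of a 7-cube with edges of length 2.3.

f_6(7-cube) = (7 choose 6) · 2^1 = 14.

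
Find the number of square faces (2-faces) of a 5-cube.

An n-cube has C(n,k)·2^(n-k) k-faces. Here C(5,2)·2^3 = 10·8 = 80.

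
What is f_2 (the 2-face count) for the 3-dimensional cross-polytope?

An n-cross-polytope has 2^(k+1)·C(n,k+1) k-faces. Here 2^3·C(3,3) = 8·1 = 8.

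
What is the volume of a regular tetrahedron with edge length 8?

Volume = (√2/12) · 8³ = 60.3398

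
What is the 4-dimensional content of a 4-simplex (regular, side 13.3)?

Volume = 13.3^4 · √(5/2^4) / 4! ≈ 728.82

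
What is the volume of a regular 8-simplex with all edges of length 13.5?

V = (13.5^8 / 8!) · √((8+1) / 2^8) ≈ 5130.4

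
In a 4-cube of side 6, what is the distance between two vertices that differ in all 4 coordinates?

The space diagonal of an n-cube of side s is s√n. Here 6·√4 = 12.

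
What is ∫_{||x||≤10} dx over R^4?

Volume = π^{4/2}·(10)^4/Γ(3) = 5000·π^2 ≈ 49348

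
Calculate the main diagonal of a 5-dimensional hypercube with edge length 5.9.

||(5.9,5.9,...,5.9)|| = √(5)·5.9 ≈ 13.1928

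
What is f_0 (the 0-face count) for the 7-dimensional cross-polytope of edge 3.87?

Each 0-face is the convex hull of 1 vertex, one chosen as ±e_i from each of 1 distinct axis: 2^1·C(7,1) = 14.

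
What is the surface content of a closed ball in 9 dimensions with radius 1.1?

The surface area of an n-ball is 2π^(n/2) r^(n-1) / Γ(n/2). For n=9, r=1.1: 63.6358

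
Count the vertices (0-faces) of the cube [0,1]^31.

An n-cube has 2^n vertices; for n = 31 that is 2^31 = 2147483648.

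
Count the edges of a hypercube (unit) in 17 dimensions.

Each of the 2^17 = 131072 vertices has degree 17; total edges = 17·2^17/2 = 1114112.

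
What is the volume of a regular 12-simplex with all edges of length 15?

V_12 = √(13) · 15^12 / (12! · 2^(12/2)) ≈ 15259.8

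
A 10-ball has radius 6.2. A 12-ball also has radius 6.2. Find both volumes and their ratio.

V_10(6.2) ≈ 2.14035e+08. V_12(6.2) ≈ 4.30791e+09. Ratio V_10/V_12 ≈ 0.04968.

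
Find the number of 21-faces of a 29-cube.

An n-cube has C(n,k)·2^(n-k) k-faces. Here C(29,21)·2^8 = 4292145·256 = 1098789120.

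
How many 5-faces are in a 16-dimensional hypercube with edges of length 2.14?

Number of 5-faces = C(16,5) · 2^(16-5) = 4368 · 2048 = 8945664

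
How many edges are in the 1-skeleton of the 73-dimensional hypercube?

An n-cube has n·2^(n-1) edges. With n = 73: 73·4722366482869645213696 = 344732753249484100599808.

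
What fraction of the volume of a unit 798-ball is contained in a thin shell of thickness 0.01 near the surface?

Shell fraction = 1 - (1-0.01)^798 ≈ 0.999671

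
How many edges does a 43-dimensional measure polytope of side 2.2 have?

The 43-cube has n·2^(n-1) = 43·2^42 = 43·4398046511104 = 189115999977472 edges.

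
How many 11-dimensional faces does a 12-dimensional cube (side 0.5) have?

f_11(12-cube) = (12 choose 11) · 2^1 = 24.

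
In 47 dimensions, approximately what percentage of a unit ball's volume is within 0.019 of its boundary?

1 - (1-0.019)^47 ≈ 0.594077 ≈ 59.41%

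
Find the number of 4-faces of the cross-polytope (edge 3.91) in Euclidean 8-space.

f_4(8-orthoplex) = 2^5 · (8 choose 5) = 1792.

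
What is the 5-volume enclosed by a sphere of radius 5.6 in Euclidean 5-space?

Volume = π^{5/2}·(5.6)^5/Γ(7/2) ≈ 28989.4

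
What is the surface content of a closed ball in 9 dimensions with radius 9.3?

The surface area of an n-ball is 2π^(n/2) r^(n-1) / Γ(n/2). For n=9, r=9.3: 1.66121e+09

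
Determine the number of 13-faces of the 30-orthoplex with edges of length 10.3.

An n-cross-polytope has 2^(k+1)·C(n,k+1) k-faces. Here 2^14·C(30,14) = 16384·145422675 = 2382605107200.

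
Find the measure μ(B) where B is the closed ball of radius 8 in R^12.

Volume = π^{12/2}·(8)^12/Γ(7) = 4294967296·π^6/45 ≈ 9.17586e+10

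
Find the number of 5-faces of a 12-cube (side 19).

f_5(12-cube) = (12 choose 5) · 2^7 = 101376.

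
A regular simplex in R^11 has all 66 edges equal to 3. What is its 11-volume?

Volume = 3^11 · √(12/2^11) / 11! ≈ 0.000339706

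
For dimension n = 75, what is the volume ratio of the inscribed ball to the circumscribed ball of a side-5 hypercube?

V_in/V_out = n^(-n/2) = 75^(-75/2) ≈ 4.84398e-71.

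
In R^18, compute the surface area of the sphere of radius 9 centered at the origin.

|∂B_18(9)| = 1853020188851841·π^9/2240 ≈ 2.46593e+16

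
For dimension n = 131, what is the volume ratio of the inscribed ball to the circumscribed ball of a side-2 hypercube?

Volume scales as r^n, and r_in/r_out = 1/√131, giving (1/√131)^131 ≈ 2.0832e-139.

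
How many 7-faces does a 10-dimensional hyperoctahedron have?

An n-cross-polytope has 2^(k+1)·C(n,k+1) k-faces. Here 2^8·C(10,8) = 256·45 = 11520.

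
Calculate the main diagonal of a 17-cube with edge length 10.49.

The space diagonal of an n-cube of side s is s√n. Here 10.49·√17 ≈ 43.2514.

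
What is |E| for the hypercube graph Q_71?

An n-cube has n·2^(n-1) edges. With n = 71: 71·1180591620717411303424 = 83822005070936202543104.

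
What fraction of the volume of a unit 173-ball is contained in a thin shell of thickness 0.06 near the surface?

Shell fraction = 1 - (1-0.06)^173 ≈ 0.999978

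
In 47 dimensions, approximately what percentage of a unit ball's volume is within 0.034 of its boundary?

1 - (1-0.034)^47 ≈ 0.803245 ≈ 80.32%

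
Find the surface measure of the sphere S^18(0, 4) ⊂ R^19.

|∂B_19(4)| = 70368744177664·π^9/34459425 ≈ 6.08724e+10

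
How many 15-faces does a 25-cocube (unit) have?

An n-cross-polytope has 2^(k+1)·C(n,k+1) k-faces. Here 2^16·C(25,16) = 65536·2042975 = 133888409600.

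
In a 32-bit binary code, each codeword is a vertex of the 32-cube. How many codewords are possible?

Number of vertices = 2^32 = 4294967296.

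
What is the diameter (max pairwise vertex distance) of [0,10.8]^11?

The space diagonal of an n-cube of side s is s√n. Here 10.8·√11 ≈ 35.8195.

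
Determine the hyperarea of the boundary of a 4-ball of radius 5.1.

The surface area of an n-ball is 2π^(n/2) r^(n-1) / Γ(n/2). For n=4, r=5.1: 2618.43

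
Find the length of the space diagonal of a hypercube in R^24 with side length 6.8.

Diagonal = √24 · 6.8 ≈ 33.3131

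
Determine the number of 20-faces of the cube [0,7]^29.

An n-cube has C(n,k)·2^(n-k) k-faces. Here C(29,20)·2^9 = 10015005·512 = 5127682560.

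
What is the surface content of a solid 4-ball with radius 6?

|∂B_4(6)| = 432·π^2 ≈ 4263.67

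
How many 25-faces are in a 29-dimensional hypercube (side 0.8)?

Number of 25-faces = C(29,25) · 2^(29-25) = 23751 · 16 = 380016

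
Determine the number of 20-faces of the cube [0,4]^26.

Number of 20-faces = C(26,20) · 2^(26-20) = 230230 · 64 = 14734720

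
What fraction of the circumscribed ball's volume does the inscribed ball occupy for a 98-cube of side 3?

Volume scales as r^n, and r_in/r_out = 1/√98, giving (1/√98)^98 ≈ 2.69105e-98.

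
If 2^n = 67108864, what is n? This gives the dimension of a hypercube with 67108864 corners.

n = log_2(67108864) = 26.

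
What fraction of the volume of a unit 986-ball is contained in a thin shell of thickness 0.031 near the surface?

1 - (1-0.031)^986 ≈ 1 - 3.275e-14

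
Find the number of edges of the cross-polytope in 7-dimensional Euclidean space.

Each 1-face is the convex hull of 2 vertices, one chosen as ±e_i from each of 2 distinct axes: 2^2·C(7,2) = 84.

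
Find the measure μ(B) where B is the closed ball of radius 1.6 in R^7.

V_7(1.6) = π^(7/2) · (1.6)^7 / Γ(7/2 + 1) ≈ 126.829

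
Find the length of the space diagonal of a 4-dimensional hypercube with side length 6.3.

d = √(6.3² + 6.3² + ... + 6.3²) [4 terms] = √(4·6.3²) = 6.3√4 = 12.6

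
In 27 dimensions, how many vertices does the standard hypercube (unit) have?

The 27-cube has 2^27 = 134217728 vertices.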